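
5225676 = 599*8724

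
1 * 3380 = 3380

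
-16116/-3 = 5372 = 5372.00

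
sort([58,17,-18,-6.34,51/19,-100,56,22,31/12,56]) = [-100,-18,-6.34,31/12,51/19,17,22,56,56,58]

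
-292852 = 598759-891611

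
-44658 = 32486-77144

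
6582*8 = 52656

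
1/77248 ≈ 0.0000129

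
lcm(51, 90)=1530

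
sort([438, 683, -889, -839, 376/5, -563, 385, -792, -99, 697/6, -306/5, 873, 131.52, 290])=[-889, -839, -792, -563, -99, -306/5, 376/5, 697/6, 131.52, 290, 385, 438, 683, 873]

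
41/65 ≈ 0.631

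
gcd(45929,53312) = 1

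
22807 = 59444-36637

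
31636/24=1318 + 1/6 ≈ 1318.17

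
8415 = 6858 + 1557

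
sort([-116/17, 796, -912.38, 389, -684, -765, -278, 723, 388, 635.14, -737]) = [-912.38, -765, -737, -684, -278, -116/17, 388, 389, 635.14, 723, 796]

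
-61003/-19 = 3210+13/19 ≈ 3210.68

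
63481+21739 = 85220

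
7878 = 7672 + 206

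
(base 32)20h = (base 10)2065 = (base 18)66d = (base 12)1241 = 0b100000010001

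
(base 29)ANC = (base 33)8BE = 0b10001110000001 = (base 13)41A2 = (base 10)9089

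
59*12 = 708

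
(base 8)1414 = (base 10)780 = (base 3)1001220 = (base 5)11110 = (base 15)370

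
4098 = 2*2049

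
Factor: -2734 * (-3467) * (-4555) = -1 * 2^1 * 5^1 * 911^1 * 1367^1 * 3467^1 = -43175833790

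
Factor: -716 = -1*2^2*179^1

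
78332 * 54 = 4229928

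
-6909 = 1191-8100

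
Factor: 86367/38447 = 3^1 * 28789^1 * 38447^(-1)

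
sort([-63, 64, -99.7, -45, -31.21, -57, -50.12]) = [-99.7, -63, -57, -50.12, -45, -31.21, 64]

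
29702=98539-68837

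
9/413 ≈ 0.0218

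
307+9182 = 9489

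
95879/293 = 327 + 68/293 ≈ 327.23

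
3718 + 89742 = 93460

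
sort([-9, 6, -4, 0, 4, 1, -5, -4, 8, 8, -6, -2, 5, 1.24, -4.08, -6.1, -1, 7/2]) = [-9, -6.1, -6, -5, -4.08, -4, -4, -2, -1, 0, 1, 1.24, 7/2, 4, 5, 6, 8, 8]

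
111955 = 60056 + 51899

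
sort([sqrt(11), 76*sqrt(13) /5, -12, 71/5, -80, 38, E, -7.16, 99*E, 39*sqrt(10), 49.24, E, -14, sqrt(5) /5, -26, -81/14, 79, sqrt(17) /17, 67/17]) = [-80, -26, -14, -12, -7.16, -81/14, sqrt(17) /17, sqrt(5) /5, E, E, sqrt(11), 67/17, 71/5, 38, 49.24, 76*sqrt(13) /5, 79, 39*sqrt(10), 99*E]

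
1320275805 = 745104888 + 575170917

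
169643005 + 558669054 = 728312059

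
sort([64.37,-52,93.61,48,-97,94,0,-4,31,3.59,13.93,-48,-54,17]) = [-97,-54,-52,-48,-4,0,3.59,13.93,17,31,48,64.37,93.61,94]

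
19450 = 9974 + 9476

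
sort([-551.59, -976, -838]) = [-976, -838, -551.59]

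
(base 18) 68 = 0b1110100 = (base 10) 116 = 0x74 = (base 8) 164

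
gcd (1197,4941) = 9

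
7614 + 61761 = 69375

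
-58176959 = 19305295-77482254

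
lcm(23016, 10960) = 230160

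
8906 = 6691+2215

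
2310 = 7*330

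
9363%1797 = 378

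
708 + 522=1230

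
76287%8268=1875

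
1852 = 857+995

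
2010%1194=816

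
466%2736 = 466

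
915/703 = 1+212/703≈1.30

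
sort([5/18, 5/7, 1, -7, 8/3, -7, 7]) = [-7, -7, 5/18, 5/7, 1, 8/3, 7]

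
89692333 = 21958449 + 67733884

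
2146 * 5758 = 12356668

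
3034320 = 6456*470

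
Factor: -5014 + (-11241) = -1 * 5^1 * 3251^1 = -16255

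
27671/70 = 3953/10 = 395.30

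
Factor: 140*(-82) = -1*2^3*5^1*7^1*41^1 = -11480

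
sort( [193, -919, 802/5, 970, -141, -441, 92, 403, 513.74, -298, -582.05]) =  [-919, -582.05, -441, -298, -141, 92, 802/5, 193, 403, 513.74, 970]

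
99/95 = 1 + 4/95 ≈ 1.04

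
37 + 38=75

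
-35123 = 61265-96388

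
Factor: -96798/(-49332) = 2^(-1)*13^1*17^1*73^1*4111^(-1) = 16133/8222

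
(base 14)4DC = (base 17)369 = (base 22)20A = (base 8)1722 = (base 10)978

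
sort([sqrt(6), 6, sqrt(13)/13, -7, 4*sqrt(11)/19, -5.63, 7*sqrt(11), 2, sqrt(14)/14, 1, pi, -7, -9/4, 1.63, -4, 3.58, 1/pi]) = [-7, -7, -5.63, -4, -9/4, sqrt(14)/14, sqrt(13)/13, 1/pi, 4*sqrt(11)/19, 1, 1.63, 2, sqrt(6), pi, 3.58, 6, 7*sqrt(11)]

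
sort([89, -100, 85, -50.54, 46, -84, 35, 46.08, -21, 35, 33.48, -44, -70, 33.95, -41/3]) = [-100, -84, -70, -50.54, -44, -21, -41/3, 33.48, 33.95, 35, 35, 46, 46.08, 85, 89]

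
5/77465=1/15493 ≈ 0.0000645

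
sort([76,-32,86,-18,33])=[-32,-18,33,76,86]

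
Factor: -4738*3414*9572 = -1*2^4*3^1*23^1*103^1*569^1*2393^1 = -154832192304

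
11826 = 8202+3624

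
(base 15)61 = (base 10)91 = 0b1011011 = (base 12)77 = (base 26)3d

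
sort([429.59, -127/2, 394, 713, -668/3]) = [-668/3, -127/2, 394, 429.59, 713]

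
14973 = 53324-38351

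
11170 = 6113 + 5057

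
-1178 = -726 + -452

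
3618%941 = 795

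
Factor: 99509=151^1*659^1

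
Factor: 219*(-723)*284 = -1*2^2*3^2*71^1*73^1*241^1 = -44967708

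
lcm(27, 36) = 108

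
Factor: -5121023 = -1*29^1*41^1*59^1*73^1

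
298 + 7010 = 7308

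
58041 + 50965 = 109006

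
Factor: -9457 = -1*7^2*193^1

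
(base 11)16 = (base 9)18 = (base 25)h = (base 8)21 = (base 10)17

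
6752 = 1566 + 5186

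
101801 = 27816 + 73985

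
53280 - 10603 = 42677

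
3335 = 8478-5143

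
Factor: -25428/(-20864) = 2^(-5) * 3^1 * 13^1 = 39/32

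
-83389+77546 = -5843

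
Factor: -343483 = -1 * 7^1 * 49069^1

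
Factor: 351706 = 2^1*175853^1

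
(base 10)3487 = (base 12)2027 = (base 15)1077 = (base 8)6637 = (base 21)7j1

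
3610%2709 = 901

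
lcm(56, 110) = 3080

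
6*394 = 2364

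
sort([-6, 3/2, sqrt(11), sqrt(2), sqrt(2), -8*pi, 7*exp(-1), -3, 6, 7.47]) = [-8*pi, -6, -3, sqrt(2), sqrt(2), 3/2, 7*exp(-1), sqrt(11), 6, 7.47]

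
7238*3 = 21714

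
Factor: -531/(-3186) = 2^(-1) * 3^(-1) = 1/6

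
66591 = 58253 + 8338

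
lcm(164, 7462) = 14924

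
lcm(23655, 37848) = 189240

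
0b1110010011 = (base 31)tg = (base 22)1jd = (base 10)915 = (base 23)1gi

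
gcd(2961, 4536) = 63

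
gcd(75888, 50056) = 8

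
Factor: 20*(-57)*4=-1*2^4*3^1*5^1*19^1=-4560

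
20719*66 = 1367454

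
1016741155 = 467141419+549599736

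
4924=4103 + 821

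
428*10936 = 4680608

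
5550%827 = 588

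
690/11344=345/5672 ≈ 0.0608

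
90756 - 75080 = 15676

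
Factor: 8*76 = 2^5*19^1 = 608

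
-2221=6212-8433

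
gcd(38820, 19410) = 19410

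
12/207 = 4/69≈0.0580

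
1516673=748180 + 768493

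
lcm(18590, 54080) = 594880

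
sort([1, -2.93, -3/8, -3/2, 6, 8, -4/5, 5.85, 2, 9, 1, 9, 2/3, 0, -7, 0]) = [-7, -2.93, -3/2, -4/5, -3/8, 0, 0, 2/3, 1, 1, 2, 5.85, 6, 8, 9, 9]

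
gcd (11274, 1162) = 2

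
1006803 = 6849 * 147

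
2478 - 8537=-6059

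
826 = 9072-8246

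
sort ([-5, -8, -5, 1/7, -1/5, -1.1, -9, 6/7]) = [-9, -8, -5, -5, -1.1, -1/5, 1/7, 6/7]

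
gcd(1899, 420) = 3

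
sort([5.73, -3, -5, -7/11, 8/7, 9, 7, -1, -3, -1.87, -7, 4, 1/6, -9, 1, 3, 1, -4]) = [-9, -7, -5, -4, -3, -3, -1.87, -1, -7/11, 1/6, 1, 1, 8/7, 3, 4, 5.73, 7, 9]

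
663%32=23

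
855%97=79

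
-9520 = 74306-83826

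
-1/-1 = 1 = 1.00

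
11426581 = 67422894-55996313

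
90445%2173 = 1352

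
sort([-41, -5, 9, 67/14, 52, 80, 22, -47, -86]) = [-86, -47, -41, -5, 67/14, 9, 22, 52, 80]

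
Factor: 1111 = 11^1*101^1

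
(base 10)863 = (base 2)1101011111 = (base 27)14q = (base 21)1k2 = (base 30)sn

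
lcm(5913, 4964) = 402084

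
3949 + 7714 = 11663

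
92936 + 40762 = 133698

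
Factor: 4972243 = 19^1 * 261697^1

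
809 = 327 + 482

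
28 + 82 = 110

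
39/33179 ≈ 0.00118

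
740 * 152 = 112480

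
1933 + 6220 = 8153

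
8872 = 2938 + 5934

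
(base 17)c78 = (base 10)3595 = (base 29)47s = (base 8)7013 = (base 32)3gb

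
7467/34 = 219 + 21/34 ≈ 219.62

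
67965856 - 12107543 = 55858313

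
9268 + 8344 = 17612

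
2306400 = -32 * (-72075)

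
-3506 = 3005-6511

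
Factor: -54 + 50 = -1*2^2 = -4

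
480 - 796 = -316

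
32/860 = 8/215≈0.0372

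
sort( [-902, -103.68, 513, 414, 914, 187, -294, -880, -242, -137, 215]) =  [-902, -880, -294, -242, -137, -103.68, 187, 215, 414, 513, 914]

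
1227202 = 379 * 3238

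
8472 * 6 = 50832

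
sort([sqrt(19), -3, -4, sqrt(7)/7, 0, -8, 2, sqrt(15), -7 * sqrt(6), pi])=[-7 * sqrt(6), -8, -4, -3, 0, sqrt(7)/7, 2, pi, sqrt(15), sqrt(19)]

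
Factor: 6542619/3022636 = 2^(-2) * 3^1 * 383^(-1) * 1973^(-1) * 2180873^1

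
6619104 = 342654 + 6276450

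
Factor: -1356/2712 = -1*2^(-1) = -1/2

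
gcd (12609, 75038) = 1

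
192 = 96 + 96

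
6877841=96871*71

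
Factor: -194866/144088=-1 * 2^(-2) * 83^(-1) * 449^1=-449/332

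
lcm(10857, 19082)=629706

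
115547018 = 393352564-277805546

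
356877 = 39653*9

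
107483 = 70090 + 37393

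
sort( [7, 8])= [7, 8]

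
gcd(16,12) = 4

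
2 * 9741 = 19482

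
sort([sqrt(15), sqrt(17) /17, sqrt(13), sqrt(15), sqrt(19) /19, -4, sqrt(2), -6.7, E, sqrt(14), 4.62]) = [-6.7, -4, sqrt(19) /19, sqrt(17) /17, sqrt(2), E, sqrt(13), sqrt(14), sqrt(15), sqrt(15), 4.62]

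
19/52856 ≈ 0.000359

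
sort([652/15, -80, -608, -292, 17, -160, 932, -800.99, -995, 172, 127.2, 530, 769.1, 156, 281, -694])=[-995, -800.99, -694, -608, -292, -160, -80, 17, 652/15, 127.2, 156, 172, 281, 530, 769.1, 932]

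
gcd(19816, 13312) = 8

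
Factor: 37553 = 17^1*47^2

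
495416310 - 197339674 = 298076636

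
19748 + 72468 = 92216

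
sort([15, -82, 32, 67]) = [-82, 15, 32, 67]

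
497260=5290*94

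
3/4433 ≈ 0.000677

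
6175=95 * 65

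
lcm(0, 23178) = 0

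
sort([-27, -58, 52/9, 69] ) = [-58, -27, 52/9, 69] 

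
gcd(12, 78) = 6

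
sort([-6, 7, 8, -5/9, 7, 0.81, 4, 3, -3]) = [-6, -3, -5/9, 0.81, 3, 4, 7, 7, 8]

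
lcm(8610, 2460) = 17220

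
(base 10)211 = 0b11010011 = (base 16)d3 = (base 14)111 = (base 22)9d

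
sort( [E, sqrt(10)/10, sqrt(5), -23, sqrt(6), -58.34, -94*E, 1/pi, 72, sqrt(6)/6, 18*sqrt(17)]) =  [-94*E, -58.34, -23, sqrt(10)/10, 1/pi, sqrt(6)/6, sqrt(5), sqrt(6), E, 72, 18*sqrt(17)]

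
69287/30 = 2309 + 17/30 ≈ 2309.57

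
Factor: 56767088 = 2^4 * 7^2 * 61^1 * 1187^1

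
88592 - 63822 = 24770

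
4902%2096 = 710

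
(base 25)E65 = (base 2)10001011001001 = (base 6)105121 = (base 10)8905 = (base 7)34651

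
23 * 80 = 1840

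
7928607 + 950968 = 8879575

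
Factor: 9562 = 2^1*7^1*683^1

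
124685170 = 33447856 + 91237314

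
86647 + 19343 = 105990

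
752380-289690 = 462690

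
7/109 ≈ 0.0642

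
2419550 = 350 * 6913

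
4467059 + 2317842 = 6784901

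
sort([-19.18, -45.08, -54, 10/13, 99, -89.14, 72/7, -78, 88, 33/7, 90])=[-89.14, -78, -54, -45.08, -19.18, 10/13, 33/7, 72/7, 88, 90, 99]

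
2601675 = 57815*45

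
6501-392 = 6109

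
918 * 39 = 35802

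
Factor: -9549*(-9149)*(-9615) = -1*3^3*5^1*7^1*641^1*1061^1*1307^1 = -840002946615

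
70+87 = 157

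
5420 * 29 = 157180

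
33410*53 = 1770730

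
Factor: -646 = -1*2^1*17^1*19^1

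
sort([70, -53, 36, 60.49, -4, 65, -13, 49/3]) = [-53, -13, -4, 49/3, 36, 60.49, 65, 70]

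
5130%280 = 90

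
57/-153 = -19/51 ≈ -0.373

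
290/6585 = 58/1317 ≈ 0.0440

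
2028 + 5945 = 7973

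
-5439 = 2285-7724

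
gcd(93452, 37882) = 2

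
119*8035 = 956165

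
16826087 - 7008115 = 9817972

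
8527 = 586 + 7941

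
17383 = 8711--8672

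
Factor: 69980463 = 3^3*7^1*479^1*773^1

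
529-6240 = -5711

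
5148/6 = 858 = 858.00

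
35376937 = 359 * 98543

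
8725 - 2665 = 6060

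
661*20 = 13220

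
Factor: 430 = 2^1*5^1*43^1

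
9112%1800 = 112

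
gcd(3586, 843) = 1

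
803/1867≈0.430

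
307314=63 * 4878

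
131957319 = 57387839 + 74569480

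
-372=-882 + 510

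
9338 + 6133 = 15471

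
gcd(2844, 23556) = 12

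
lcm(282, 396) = 18612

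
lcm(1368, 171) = 1368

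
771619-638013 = 133606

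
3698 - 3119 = 579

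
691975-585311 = 106664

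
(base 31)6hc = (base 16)18a1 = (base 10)6305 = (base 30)705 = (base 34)5ff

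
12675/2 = 6337 + 1/2 = 6337.50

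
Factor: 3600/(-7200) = -1*2^(-1) = -1/2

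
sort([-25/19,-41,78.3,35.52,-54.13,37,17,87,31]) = [-54.13,-41,-25/19,17,31,35.52,37,78.3,87]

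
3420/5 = 684 = 684.00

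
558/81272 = 279/40636 ≈ 0.00687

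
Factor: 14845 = 5^1*2969^1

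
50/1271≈0.0393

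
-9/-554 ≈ 0.0162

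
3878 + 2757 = 6635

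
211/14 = 15 + 1/14 ≈ 15.07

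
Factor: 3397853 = 3397853^1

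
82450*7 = 577150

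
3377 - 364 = 3013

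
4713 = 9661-4948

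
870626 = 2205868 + -1335242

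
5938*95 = 564110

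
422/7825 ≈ 0.0539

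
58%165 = 58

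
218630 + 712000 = 930630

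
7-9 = -2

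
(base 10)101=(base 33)32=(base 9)122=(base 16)65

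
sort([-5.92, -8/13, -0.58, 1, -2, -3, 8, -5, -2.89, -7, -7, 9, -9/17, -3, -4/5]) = [-7, -7, -5.92, -5, -3, -3, -2.89, -2, -4/5, -8/13, -0.58, -9/17, 1, 8, 9]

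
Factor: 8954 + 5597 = 14551^1 = 14551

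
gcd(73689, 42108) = 10527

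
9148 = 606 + 8542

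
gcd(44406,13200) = 6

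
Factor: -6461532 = -1 * 2^2 * 3^4 * 7^2 * 11^1 * 37^1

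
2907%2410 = 497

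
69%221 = 69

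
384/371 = 1 + 13/371 ≈ 1.04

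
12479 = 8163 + 4316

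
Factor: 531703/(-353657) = -1*197^1*2699^1*353657^(-1)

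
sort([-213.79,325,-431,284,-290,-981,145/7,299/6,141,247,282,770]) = [-981,-431,-290,-213.79,145/7,299/6,141,247,282,284,325,770]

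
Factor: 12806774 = 2^1 * 6403387^1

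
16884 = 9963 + 6921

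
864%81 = 54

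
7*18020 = 126140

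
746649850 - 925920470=-179270620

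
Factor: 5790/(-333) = -1*2^1*3^(-1)*5^1*37^(-1)*193^1 = -1930/111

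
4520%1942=636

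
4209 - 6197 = -1988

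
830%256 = 62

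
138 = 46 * 3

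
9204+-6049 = 3155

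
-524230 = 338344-862574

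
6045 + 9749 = 15794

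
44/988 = 11/247 ≈ 0.0445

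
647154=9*71906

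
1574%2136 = 1574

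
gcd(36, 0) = 36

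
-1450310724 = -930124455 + -520186269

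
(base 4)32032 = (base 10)910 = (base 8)1616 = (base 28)14e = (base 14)490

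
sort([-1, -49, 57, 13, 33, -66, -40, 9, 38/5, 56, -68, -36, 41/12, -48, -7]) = [-68, -66, -49, -48, -40, -36, -7, -1, 41/12, 38/5, 9, 13, 33, 56, 57]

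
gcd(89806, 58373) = 1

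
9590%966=896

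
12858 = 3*4286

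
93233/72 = 1294 + 65/72 ≈ 1294.90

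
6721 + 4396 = 11117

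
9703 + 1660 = 11363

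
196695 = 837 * 235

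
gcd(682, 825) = 11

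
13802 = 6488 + 7314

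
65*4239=275535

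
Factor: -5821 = -1 * 5821^1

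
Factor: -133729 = -1*173^1*773^1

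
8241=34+8207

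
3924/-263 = -14 - 242/263 ≈ -14.92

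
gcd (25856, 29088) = 3232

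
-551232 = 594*(-928)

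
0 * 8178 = 0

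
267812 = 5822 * 46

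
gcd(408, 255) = 51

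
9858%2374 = 362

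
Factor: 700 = 2^2*5^2*7^1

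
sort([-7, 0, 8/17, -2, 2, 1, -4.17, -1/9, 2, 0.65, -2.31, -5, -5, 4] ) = [-7, -5, -5, -4.17, -2.31, -2, -1/9, 0, 8/17, 0.65, 1, 2, 2, 4] 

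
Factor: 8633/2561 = 13^(-1)*89^1*97^1*197^(-1)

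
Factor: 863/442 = 2^ (-1)*13^ (-1)*17^ (-1)*863^1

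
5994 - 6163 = -169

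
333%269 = 64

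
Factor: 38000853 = 3^3*11^1*23^1*5563^1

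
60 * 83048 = 4982880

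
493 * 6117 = 3015681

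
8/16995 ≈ 0.000471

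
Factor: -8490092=-1*2^2*13^1*43^1*3797^1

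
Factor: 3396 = 2^2*3^1*283^1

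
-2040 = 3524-5564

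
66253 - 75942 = -9689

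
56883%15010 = 11853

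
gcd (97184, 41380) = 4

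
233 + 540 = 773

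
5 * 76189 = 380945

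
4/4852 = 1/1213 ≈ 0.000824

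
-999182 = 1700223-2699405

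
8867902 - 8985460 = -117558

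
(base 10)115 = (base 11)a5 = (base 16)73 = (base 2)1110011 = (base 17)6d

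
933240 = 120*7777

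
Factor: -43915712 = -1*2^6*487^1*1409^1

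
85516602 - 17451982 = 68064620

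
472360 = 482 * 980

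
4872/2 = 2436 = 2436.00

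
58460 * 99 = 5787540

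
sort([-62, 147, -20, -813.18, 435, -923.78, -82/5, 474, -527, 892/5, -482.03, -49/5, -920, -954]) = [-954, -923.78, -920, -813.18, -527, -482.03, -62, -20, -82/5, -49/5, 147, 892/5, 435, 474]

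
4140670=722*5735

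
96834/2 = 48417 = 48417.00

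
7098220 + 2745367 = 9843587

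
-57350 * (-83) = 4760050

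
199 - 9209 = -9010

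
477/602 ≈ 0.792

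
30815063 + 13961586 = 44776649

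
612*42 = 25704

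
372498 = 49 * 7602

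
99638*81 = 8070678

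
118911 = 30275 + 88636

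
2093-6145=-4052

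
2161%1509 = 652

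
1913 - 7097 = -5184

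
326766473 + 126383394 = 453149867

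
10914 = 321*34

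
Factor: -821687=-1*43^1*97^1*197^1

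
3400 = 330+3070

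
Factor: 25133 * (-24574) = -1 * 2^1 * 11^1 * 41^1 * 613^1 * 1117^1 = -617618342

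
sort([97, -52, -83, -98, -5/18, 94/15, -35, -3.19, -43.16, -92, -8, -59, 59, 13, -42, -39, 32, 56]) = [-98, -92, -83, -59, -52, -43.16, -42, -39, -35, -8, -3.19, -5/18, 94/15, 13, 32, 56, 59, 97]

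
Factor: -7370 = -1 * 2^1 * 5^1 * 11^1 * 67^1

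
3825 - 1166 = 2659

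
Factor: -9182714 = -1*2^1*71^1*64667^1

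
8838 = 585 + 8253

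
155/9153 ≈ 0.0169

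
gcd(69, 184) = 23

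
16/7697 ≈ 0.00208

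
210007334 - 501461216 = -291453882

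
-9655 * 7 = -67585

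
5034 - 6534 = -1500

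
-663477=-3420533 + 2757056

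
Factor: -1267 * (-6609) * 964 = 2^2 * 3^1 * 7^1 * 181^1 * 241^1 * 2203^1 = 8072153292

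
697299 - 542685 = 154614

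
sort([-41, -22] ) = [-41, -22] 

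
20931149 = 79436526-58505377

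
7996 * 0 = 0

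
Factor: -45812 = -1*2^2*13^1*881^1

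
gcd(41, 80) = 1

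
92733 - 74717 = 18016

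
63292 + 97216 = 160508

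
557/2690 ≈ 0.207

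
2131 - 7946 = -5815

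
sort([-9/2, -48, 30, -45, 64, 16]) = [-48, -45, -9/2, 16, 30, 64]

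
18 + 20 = 38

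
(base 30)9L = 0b100100011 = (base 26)B5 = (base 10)291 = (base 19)F6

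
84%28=0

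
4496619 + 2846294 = 7342913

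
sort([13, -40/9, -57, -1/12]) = [-57, -40/9, -1/12, 13]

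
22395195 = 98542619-76147424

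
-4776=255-5031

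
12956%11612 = 1344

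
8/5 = 1 + 3/5 = 1.60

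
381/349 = 1 + 32/349 ≈ 1.09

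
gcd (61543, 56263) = 1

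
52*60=3120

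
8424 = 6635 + 1789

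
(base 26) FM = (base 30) DM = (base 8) 634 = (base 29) E6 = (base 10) 412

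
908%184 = 172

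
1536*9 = 13824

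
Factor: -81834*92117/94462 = -1*3^1*23^1*73^(-1)*251^1*367^1*593^1*647^(-1) = -3769151289/47231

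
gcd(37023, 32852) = 43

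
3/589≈0.00509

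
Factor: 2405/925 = 5^(-1) * 13^1 = 13/5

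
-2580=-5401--2821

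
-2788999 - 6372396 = -9161395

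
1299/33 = 39+4/11 ≈ 39.36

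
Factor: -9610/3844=-1 * 2^(-1) * 5^1=-5/2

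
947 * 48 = 45456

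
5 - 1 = 4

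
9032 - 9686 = -654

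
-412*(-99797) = 41116364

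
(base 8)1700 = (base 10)960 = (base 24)1g0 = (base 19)2ca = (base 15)440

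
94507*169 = 15971683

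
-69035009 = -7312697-61722312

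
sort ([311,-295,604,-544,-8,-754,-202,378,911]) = [-754,-544,-295,-202,-8,311,378,604,911]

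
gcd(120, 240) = 120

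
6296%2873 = 550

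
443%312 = 131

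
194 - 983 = -789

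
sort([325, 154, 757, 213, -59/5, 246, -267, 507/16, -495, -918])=[-918, -495, -267, -59/5, 507/16, 154, 213, 246, 325, 757]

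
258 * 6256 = 1614048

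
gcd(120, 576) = 24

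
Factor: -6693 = -1*3^1*23^1*97^1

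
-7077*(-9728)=68845056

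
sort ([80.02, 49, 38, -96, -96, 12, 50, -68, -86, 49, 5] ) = [-96, -96, -86, -68, 5, 12, 38, 49, 49, 50, 80.02] 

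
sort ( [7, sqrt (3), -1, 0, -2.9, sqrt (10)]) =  [-2.9, -1, 0, sqrt (3), sqrt (10), 7]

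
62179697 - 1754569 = 60425128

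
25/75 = 1/3 ≈ 0.333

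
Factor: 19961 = 19961^1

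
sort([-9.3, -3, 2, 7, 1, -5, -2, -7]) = [-9.3, -7, -5, -3, -2, 1, 2, 7]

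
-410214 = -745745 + 335531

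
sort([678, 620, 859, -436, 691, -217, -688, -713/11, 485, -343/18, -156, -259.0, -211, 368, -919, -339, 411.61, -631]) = [-919, -688, -631, -436, -339, -259.0, -217, -211, -156, -713/11, -343/18, 368, 411.61, 485, 620, 678, 691, 859]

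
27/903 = 9/301 ≈ 0.0299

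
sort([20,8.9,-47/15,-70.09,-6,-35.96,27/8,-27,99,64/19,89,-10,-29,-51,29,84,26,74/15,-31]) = [-70.09,-51,-35.96,-31,-29,-27,-10,-6,-47/15,64/19,27/8,74/15,8.9,20,26,29,84,89,99]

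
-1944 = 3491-5435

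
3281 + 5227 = 8508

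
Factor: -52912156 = -1 * 2^2 * 11^1 * 1202549^1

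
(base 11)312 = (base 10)376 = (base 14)1cc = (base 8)570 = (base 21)hj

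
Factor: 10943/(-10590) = -1 * 2^(-1) * 3^(-1) * 5^(-1) * 31^1 = -31/30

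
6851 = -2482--9333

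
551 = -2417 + 2968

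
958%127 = 69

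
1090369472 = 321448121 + 768921351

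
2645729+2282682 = 4928411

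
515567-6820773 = -6305206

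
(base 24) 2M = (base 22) 34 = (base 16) 46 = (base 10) 70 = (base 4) 1012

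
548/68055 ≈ 0.00805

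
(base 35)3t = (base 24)5e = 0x86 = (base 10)134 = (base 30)4e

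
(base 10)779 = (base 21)1g2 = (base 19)230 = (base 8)1413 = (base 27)11n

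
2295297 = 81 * 28337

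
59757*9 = 537813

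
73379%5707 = 4895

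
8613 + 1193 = 9806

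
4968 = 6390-1422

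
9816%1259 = 1003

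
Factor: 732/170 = 2^1*3^1*5^(-1)*17^(-1)*61^1 = 366/85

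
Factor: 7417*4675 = 5^2*11^1*17^1*7417^1 = 34674475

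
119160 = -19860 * (-6)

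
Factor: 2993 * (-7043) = -1 * 41^1 * 73^1 * 7043^1 = -21079699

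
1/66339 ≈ 0.0000151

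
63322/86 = 31661/43≈736.30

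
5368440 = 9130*588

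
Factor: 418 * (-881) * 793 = -1 * 2^1 * 11^1 * 13^1 * 19^1 * 61^1 * 881^1 = -292028594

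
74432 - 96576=-22144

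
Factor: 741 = 3^1*13^1*19^1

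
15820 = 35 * 452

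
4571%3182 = 1389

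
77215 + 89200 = 166415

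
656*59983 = 39348848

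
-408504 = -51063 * 8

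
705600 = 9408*75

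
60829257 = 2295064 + 58534193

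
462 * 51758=23912196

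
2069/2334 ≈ 0.886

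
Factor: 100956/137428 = 3^1*17^(-1)*43^(-1)*179^1 = 537/731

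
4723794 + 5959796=10683590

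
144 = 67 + 77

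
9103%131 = 64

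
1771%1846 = 1771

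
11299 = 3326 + 7973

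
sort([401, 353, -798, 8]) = [-798, 8, 353, 401]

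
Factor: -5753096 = -1 * 2^3 * 79^1 * 9103^1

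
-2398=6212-8610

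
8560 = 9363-803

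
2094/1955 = 1 + 139/1955 ≈ 1.07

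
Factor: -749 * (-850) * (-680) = -1 * 2^4 * 5^3 * 7^1 * 17^2 * 107^1 = -432922000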